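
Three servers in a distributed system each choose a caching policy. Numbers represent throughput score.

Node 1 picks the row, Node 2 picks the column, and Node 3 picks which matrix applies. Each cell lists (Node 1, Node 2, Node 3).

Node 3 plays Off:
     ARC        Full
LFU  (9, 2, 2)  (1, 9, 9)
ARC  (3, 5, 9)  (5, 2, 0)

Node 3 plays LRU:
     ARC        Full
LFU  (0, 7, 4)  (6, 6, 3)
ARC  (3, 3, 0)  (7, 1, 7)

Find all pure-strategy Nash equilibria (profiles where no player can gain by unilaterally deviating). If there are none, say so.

For each strategy profile, look for a profitable unilateral deviation.
(LFU, ARC, Off): Node 2 can switch to Full (2 → 9). Not NE.
(LFU, ARC, LRU): Node 1 can switch to ARC (0 → 3). Not NE.
(LFU, Full, Off): Node 1 can switch to ARC (1 → 5). Not NE.
(LFU, Full, LRU): Node 1 can switch to ARC (6 → 7). Not NE.
(ARC, ARC, Off): Node 1 can switch to LFU (3 → 9). Not NE.
(ARC, ARC, LRU): Node 3 can switch to Off (0 → 9). Not NE.
(The remaining 2 profiles each have a profitable deviation by the same check.)

none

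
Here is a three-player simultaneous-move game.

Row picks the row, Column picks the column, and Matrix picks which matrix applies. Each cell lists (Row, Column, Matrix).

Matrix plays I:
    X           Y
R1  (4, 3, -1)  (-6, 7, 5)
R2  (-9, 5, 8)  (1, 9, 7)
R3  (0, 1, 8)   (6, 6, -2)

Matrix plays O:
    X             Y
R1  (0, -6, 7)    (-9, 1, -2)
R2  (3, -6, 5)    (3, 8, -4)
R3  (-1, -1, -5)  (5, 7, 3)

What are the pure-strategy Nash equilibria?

(R1, X, I): Column can switch to Y (3 → 7). Not NE.
(R1, X, O): Row can switch to R2 (0 → 3). Not NE.
(R1, Y, I): Row can switch to R2 (-6 → 1). Not NE.
(R1, Y, O): Row can switch to R2 (-9 → 3). Not NE.
(R2, X, I): Row can switch to R1 (-9 → 4). Not NE.
(R2, X, O): Column can switch to Y (-6 → 8). Not NE.
(R2, Y, I): Row can switch to R3 (1 → 6). Not NE.
(R2, Y, O): Row can switch to R3 (3 → 5). Not NE.
(R3, X, I): Row can switch to R1 (0 → 4). Not NE.
(R3, X, O): Row can switch to R1 (-1 → 0). Not NE.
(R3, Y, O): Row gets 5, best alternative 3; Column gets 7, best alternative -1; Matrix gets 3, best alternative -2. No profitable deviation — NE.
(The remaining 1 profile has a profitable deviation by the same check.)

The unique pure-strategy Nash equilibrium is (R3, Y, O).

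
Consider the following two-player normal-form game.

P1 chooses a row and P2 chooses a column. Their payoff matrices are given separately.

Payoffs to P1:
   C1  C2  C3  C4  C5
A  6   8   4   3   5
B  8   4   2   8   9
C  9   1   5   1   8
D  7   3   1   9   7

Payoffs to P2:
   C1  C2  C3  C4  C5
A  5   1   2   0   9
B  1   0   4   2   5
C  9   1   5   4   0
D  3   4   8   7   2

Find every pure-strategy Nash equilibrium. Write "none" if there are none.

For each strategy profile, look for a profitable unilateral deviation.
(A, C1): P1 can switch to B (6 → 8). Not NE.
(A, C2): P2 can switch to C1 (1 → 5). Not NE.
(A, C3): P1 can switch to C (4 → 5). Not NE.
(A, C4): P1 can switch to B (3 → 8). Not NE.
(A, C5): P1 can switch to B (5 → 9). Not NE.
(B, C1): P1 can switch to C (8 → 9). Not NE.
(B, C5): P1 gets 9, best alternative 8; P2 gets 5, best alternative 4. No profitable deviation — NE.
(C, C1): P1 gets 9, best alternative 8; P2 gets 9, best alternative 5. No profitable deviation — NE.
(The remaining 12 profiles each have a profitable deviation by the same check.)

Pure-strategy Nash equilibria: (B, C5) and (C, C1)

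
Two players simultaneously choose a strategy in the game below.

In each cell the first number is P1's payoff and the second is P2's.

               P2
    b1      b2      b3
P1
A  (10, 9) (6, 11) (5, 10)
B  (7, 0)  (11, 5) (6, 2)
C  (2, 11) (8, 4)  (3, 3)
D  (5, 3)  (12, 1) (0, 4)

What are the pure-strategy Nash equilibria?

none

P1 against b1: payoffs 10, 7, 2, 5 → best response A.
P1 against b2: payoffs 6, 11, 8, 12 → best response D.
P1 against b3: payoffs 5, 6, 3, 0 → best response B.
P2 against A: payoffs 9, 11, 10 → best response b2.
P2 against B: payoffs 0, 5, 2 → best response b2.
P2 against C: payoffs 11, 4, 3 → best response b1.
P2 against D: payoffs 3, 1, 4 → best response b3.
No profile is a mutual best response for all players.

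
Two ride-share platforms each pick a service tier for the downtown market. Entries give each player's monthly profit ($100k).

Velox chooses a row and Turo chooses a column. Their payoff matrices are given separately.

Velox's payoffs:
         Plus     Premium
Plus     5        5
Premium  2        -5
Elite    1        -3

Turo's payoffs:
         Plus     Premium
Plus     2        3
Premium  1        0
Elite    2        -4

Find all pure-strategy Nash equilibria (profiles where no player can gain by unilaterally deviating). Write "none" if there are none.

(Plus, Plus): Turo can switch to Premium (2 → 3). Not NE.
(Plus, Premium): Velox gets 5, best alternative -3; Turo gets 3, best alternative 2. No profitable deviation — NE.
(Premium, Plus): Velox can switch to Plus (2 → 5). Not NE.
(Premium, Premium): Velox can switch to Plus (-5 → 5). Not NE.
(Elite, Plus): Velox can switch to Plus (1 → 5). Not NE.
(Elite, Premium): Velox can switch to Plus (-3 → 5). Not NE.

Pure NE: (Plus, Premium)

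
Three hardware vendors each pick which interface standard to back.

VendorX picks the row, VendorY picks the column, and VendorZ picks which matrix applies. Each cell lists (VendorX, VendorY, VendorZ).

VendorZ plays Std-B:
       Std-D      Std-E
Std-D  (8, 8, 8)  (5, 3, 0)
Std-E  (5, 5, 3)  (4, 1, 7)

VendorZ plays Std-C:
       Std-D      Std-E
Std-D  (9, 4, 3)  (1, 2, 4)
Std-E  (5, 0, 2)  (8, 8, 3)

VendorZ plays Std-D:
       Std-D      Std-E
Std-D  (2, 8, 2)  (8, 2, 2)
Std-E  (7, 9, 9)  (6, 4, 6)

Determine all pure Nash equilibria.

The pure Nash equilibria are (Std-D, Std-D, Std-B) and (Std-E, Std-D, Std-D).

(Std-D, Std-D, Std-B): VendorX gets 8, best alternative 5; VendorY gets 8, best alternative 3; VendorZ gets 8, best alternative 3. No profitable deviation — NE.
(Std-D, Std-D, Std-C): VendorZ can switch to Std-B (3 → 8). Not NE.
(Std-D, Std-D, Std-D): VendorX can switch to Std-E (2 → 7). Not NE.
(Std-D, Std-E, Std-B): VendorY can switch to Std-D (3 → 8). Not NE.
(Std-D, Std-E, Std-C): VendorX can switch to Std-E (1 → 8). Not NE.
(Std-D, Std-E, Std-D): VendorY can switch to Std-D (2 → 8). Not NE.
(Std-E, Std-D, Std-B): VendorX can switch to Std-D (5 → 8). Not NE.
(Std-E, Std-D, Std-D): VendorX gets 7, best alternative 2; VendorY gets 9, best alternative 4; VendorZ gets 9, best alternative 3. No profitable deviation — NE.
(The remaining 4 profiles each have a profitable deviation by the same check.)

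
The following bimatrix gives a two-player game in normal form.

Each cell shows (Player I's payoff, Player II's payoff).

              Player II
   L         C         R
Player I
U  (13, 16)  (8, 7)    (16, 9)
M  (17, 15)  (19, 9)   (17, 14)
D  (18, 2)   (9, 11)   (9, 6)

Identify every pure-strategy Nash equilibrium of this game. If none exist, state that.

There is no pure-strategy Nash equilibrium.

Player I against L: payoffs 13, 17, 18 → best response D.
Player I against C: payoffs 8, 19, 9 → best response M.
Player I against R: payoffs 16, 17, 9 → best response M.
Player II against U: payoffs 16, 7, 9 → best response L.
Player II against M: payoffs 15, 9, 14 → best response L.
Player II against D: payoffs 2, 11, 6 → best response C.
No profile is a mutual best response for all players.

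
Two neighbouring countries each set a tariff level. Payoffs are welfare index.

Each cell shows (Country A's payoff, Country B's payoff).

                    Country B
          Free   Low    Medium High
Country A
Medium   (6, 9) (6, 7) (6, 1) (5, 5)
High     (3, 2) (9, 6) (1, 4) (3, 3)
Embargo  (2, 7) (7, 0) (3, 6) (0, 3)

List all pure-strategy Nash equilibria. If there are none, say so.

(Medium, Free) and (High, Low)

(Medium, Free): Country A gets 6, best alternative 3; Country B gets 9, best alternative 7. No profitable deviation — NE.
(Medium, Low): Country A can switch to High (6 → 9). Not NE.
(Medium, Medium): Country B can switch to Free (1 → 9). Not NE.
(Medium, High): Country B can switch to Free (5 → 9). Not NE.
(High, Free): Country A can switch to Medium (3 → 6). Not NE.
(High, Low): Country A gets 9, best alternative 7; Country B gets 6, best alternative 4. No profitable deviation — NE.
(High, Medium): Country A can switch to Medium (1 → 6). Not NE.
(High, High): Country A can switch to Medium (3 → 5). Not NE.
(The remaining 4 profiles each have a profitable deviation by the same check.)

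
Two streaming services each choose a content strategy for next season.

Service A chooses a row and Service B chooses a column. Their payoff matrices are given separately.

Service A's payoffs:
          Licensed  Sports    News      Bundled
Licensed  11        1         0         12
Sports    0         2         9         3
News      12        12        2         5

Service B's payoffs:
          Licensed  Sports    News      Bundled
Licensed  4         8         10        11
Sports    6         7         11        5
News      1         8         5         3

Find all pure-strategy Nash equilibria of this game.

Pure-strategy Nash equilibria: (Licensed, Bundled); (Sports, News); (News, Sports)

Service A against Licensed: payoffs 11, 0, 12 → best response News.
Service A against Sports: payoffs 1, 2, 12 → best response News.
Service A against News: payoffs 0, 9, 2 → best response Sports.
Service A against Bundled: payoffs 12, 3, 5 → best response Licensed.
Service B against Licensed: payoffs 4, 8, 10, 11 → best response Bundled.
Service B against Sports: payoffs 6, 7, 11, 5 → best response News.
Service B against News: payoffs 1, 8, 5, 3 → best response Sports.
Mutual best responses: (Licensed, Bundled); (Sports, News); (News, Sports).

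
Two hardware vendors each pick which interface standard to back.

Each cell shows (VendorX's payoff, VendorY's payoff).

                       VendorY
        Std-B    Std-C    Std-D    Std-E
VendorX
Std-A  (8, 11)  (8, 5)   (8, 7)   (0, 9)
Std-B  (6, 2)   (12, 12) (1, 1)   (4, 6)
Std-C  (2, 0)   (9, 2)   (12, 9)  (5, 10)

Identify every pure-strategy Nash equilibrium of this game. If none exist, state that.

(Std-A, Std-B); (Std-B, Std-C); (Std-C, Std-E)

(Std-A, Std-B): VendorX gets 8, best alternative 6; VendorY gets 11, best alternative 9. No profitable deviation — NE.
(Std-A, Std-C): VendorX can switch to Std-B (8 → 12). Not NE.
(Std-A, Std-D): VendorX can switch to Std-C (8 → 12). Not NE.
(Std-A, Std-E): VendorX can switch to Std-B (0 → 4). Not NE.
(Std-B, Std-B): VendorX can switch to Std-A (6 → 8). Not NE.
(Std-B, Std-C): VendorX gets 12, best alternative 9; VendorY gets 12, best alternative 6. No profitable deviation — NE.
(Std-B, Std-D): VendorX can switch to Std-A (1 → 8). Not NE.
(Std-B, Std-E): VendorX can switch to Std-C (4 → 5). Not NE.
(Std-C, Std-E): VendorX gets 5, best alternative 4; VendorY gets 10, best alternative 9. No profitable deviation — NE.
(The remaining 3 profiles each have a profitable deviation by the same check.)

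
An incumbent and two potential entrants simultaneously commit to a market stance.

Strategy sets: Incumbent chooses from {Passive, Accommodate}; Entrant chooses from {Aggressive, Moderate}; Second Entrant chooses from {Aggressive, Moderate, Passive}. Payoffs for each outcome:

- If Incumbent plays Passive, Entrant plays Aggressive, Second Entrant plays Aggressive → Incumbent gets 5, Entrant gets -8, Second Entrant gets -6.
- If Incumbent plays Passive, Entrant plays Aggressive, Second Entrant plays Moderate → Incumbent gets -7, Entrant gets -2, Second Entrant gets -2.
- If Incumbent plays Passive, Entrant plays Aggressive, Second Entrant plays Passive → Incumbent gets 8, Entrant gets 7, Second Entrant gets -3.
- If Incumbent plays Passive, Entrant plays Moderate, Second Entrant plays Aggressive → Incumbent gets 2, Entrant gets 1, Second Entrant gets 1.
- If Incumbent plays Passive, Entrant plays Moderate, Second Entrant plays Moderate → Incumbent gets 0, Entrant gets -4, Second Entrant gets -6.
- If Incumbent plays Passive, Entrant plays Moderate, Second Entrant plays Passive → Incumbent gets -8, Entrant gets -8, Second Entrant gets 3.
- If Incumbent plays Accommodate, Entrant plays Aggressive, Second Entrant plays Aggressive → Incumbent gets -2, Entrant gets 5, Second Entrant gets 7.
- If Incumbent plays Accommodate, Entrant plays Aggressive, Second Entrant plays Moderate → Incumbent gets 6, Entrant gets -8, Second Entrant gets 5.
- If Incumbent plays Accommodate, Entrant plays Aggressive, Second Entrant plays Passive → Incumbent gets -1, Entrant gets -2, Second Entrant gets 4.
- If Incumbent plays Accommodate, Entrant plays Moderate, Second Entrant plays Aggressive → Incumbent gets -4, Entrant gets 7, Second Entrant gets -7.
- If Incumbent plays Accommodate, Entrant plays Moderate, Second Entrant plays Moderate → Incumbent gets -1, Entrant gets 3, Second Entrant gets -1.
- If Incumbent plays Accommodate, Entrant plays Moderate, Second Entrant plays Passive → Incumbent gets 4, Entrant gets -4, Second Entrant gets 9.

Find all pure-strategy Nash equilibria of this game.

For each strategy profile, look for a profitable unilateral deviation.
(Passive, Aggressive, Aggressive): Entrant can switch to Moderate (-8 → 1). Not NE.
(Passive, Aggressive, Moderate): Incumbent can switch to Accommodate (-7 → 6). Not NE.
(Passive, Aggressive, Passive): Second Entrant can switch to Moderate (-3 → -2). Not NE.
(Passive, Moderate, Aggressive): Second Entrant can switch to Passive (1 → 3). Not NE.
(Passive, Moderate, Moderate): Entrant can switch to Aggressive (-4 → -2). Not NE.
(Passive, Moderate, Passive): Incumbent can switch to Accommodate (-8 → 4). Not NE.
(Accommodate, Aggressive, Aggressive): Incumbent can switch to Passive (-2 → 5). Not NE.
(Accommodate, Aggressive, Moderate): Entrant can switch to Moderate (-8 → 3). Not NE.
(The remaining 4 profiles each have a profitable deviation by the same check.)

There is no pure-strategy Nash equilibrium.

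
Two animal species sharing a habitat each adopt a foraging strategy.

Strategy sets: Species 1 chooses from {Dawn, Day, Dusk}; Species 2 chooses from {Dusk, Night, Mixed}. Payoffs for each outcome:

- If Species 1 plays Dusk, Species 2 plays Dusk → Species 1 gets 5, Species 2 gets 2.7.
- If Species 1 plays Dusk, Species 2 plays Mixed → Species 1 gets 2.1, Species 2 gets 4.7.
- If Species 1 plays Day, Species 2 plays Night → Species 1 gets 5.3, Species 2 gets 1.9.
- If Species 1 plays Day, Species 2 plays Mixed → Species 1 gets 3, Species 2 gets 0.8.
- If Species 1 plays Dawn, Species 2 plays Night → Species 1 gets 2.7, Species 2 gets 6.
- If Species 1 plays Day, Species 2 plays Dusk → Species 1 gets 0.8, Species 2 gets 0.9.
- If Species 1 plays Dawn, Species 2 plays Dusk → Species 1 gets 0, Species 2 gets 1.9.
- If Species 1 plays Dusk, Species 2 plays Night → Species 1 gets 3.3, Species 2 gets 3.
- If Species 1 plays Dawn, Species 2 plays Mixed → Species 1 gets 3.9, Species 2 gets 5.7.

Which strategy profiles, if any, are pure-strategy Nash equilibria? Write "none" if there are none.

Species 1 against Dusk: payoffs 0, 0.8, 5 → best response Dusk.
Species 1 against Night: payoffs 2.7, 5.3, 3.3 → best response Day.
Species 1 against Mixed: payoffs 3.9, 3, 2.1 → best response Dawn.
Species 2 against Dawn: payoffs 1.9, 6, 5.7 → best response Night.
Species 2 against Day: payoffs 0.9, 1.9, 0.8 → best response Night.
Species 2 against Dusk: payoffs 2.7, 3, 4.7 → best response Mixed.
Mutual best responses: (Day, Night).

(Day, Night)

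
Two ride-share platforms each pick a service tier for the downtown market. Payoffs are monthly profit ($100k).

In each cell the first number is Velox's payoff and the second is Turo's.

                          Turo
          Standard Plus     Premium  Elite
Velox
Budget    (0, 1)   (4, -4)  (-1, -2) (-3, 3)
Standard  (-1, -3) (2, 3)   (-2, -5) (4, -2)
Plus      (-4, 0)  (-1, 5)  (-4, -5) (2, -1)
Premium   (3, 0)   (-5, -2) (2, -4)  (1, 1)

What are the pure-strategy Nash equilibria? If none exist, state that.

No pure-strategy Nash equilibrium.

(Budget, Standard): Velox can switch to Premium (0 → 3). Not NE.
(Budget, Plus): Turo can switch to Standard (-4 → 1). Not NE.
(Budget, Premium): Velox can switch to Premium (-1 → 2). Not NE.
(Budget, Elite): Velox can switch to Standard (-3 → 4). Not NE.
(Standard, Standard): Velox can switch to Budget (-1 → 0). Not NE.
(Standard, Plus): Velox can switch to Budget (2 → 4). Not NE.
(Standard, Premium): Velox can switch to Budget (-2 → -1). Not NE.
(Standard, Elite): Turo can switch to Plus (-2 → 3). Not NE.
(The remaining 8 profiles each have a profitable deviation by the same check.)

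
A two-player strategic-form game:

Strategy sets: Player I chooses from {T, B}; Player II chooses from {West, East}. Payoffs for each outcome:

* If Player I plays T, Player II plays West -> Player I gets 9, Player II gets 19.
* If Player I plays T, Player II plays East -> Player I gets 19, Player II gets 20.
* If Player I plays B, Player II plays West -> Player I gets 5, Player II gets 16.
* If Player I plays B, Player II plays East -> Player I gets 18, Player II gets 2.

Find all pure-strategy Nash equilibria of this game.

Player I against West: payoffs 9, 5 → best response T.
Player I against East: payoffs 19, 18 → best response T.
Player II against T: payoffs 19, 20 → best response East.
Player II against B: payoffs 16, 2 → best response West.
Mutual best responses: (T, East).

(T, East)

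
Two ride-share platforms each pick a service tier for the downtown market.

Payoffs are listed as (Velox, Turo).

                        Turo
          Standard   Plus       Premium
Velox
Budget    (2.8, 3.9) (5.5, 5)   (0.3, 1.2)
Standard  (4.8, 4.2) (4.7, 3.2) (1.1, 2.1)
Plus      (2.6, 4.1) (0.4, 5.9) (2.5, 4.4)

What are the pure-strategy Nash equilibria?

Velox against Standard: payoffs 2.8, 4.8, 2.6 → best response Standard.
Velox against Plus: payoffs 5.5, 4.7, 0.4 → best response Budget.
Velox against Premium: payoffs 0.3, 1.1, 2.5 → best response Plus.
Turo against Budget: payoffs 3.9, 5, 1.2 → best response Plus.
Turo against Standard: payoffs 4.2, 3.2, 2.1 → best response Standard.
Turo against Plus: payoffs 4.1, 5.9, 4.4 → best response Plus.
Mutual best responses: (Budget, Plus); (Standard, Standard).

The pure Nash equilibria are (Budget, Plus), (Standard, Standard).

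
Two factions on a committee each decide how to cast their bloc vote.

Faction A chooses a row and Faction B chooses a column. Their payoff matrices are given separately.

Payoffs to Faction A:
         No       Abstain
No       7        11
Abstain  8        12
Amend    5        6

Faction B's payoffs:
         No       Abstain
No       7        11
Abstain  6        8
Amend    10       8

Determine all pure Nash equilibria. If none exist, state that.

(No, No): Faction A can switch to Abstain (7 → 8). Not NE.
(No, Abstain): Faction A can switch to Abstain (11 → 12). Not NE.
(Abstain, No): Faction B can switch to Abstain (6 → 8). Not NE.
(Abstain, Abstain): Faction A gets 12, best alternative 11; Faction B gets 8, best alternative 6. No profitable deviation — NE.
(Amend, No): Faction A can switch to No (5 → 7). Not NE.
(Amend, Abstain): Faction A can switch to No (6 → 11). Not NE.

The unique pure-strategy Nash equilibrium is (Abstain, Abstain).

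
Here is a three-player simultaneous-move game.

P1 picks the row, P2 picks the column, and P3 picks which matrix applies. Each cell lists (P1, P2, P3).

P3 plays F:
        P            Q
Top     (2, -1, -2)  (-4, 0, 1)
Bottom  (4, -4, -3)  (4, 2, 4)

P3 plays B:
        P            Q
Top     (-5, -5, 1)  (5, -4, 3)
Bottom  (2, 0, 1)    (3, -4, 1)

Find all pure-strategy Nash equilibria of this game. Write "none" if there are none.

P1 against (P, F): payoffs 2, 4 → best response Bottom.
P1 against (P, B): payoffs -5, 2 → best response Bottom.
P1 against (Q, F): payoffs -4, 4 → best response Bottom.
P1 against (Q, B): payoffs 5, 3 → best response Top.
P2 against (Top, F): payoffs -1, 0 → best response Q.
P2 against (Top, B): payoffs -5, -4 → best response Q.
P2 against (Bottom, F): payoffs -4, 2 → best response Q.
P2 against (Bottom, B): payoffs 0, -4 → best response P.
P3 against (Top, P): payoffs -2, 1 → best response B.
P3 against (Top, Q): payoffs 1, 3 → best response B.
P3 against (Bottom, P): payoffs -3, 1 → best response B.
P3 against (Bottom, Q): payoffs 4, 1 → best response F.
Mutual best responses: (Top, Q, B); (Bottom, P, B); (Bottom, Q, F).

(Top, Q, B); (Bottom, P, B); (Bottom, Q, F)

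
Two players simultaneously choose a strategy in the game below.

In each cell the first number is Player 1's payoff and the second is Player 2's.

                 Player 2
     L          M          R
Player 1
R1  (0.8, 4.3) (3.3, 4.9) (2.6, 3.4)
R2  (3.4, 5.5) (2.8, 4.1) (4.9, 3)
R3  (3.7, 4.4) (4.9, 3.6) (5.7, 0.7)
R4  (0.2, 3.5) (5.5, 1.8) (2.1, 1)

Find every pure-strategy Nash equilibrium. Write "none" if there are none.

Pure NE: (R3, L)

(R1, L): Player 1 can switch to R2 (0.8 → 3.4). Not NE.
(R1, M): Player 1 can switch to R3 (3.3 → 4.9). Not NE.
(R1, R): Player 1 can switch to R2 (2.6 → 4.9). Not NE.
(R2, L): Player 1 can switch to R3 (3.4 → 3.7). Not NE.
(R2, M): Player 1 can switch to R1 (2.8 → 3.3). Not NE.
(R2, R): Player 1 can switch to R3 (4.9 → 5.7). Not NE.
(R3, L): Player 1 gets 3.7, best alternative 3.4; Player 2 gets 4.4, best alternative 3.6. No profitable deviation — NE.
(R3, M): Player 1 can switch to R4 (4.9 → 5.5). Not NE.
(R3, R): Player 2 can switch to L (0.7 → 4.4). Not NE.
(The remaining 3 profiles each have a profitable deviation by the same check.)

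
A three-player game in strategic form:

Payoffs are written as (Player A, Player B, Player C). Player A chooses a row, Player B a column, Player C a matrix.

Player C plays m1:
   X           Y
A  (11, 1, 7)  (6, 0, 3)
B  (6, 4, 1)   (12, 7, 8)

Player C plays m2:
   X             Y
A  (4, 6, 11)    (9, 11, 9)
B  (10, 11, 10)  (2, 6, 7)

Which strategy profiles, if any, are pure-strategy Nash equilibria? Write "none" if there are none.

(A, Y, m2), (B, X, m2), (B, Y, m1)

(A, X, m1): Player C can switch to m2 (7 → 11). Not NE.
(A, X, m2): Player A can switch to B (4 → 10). Not NE.
(A, Y, m1): Player A can switch to B (6 → 12). Not NE.
(A, Y, m2): Player A gets 9, best alternative 2; Player B gets 11, best alternative 6; Player C gets 9, best alternative 3. No profitable deviation — NE.
(B, X, m1): Player A can switch to A (6 → 11). Not NE.
(B, X, m2): Player A gets 10, best alternative 4; Player B gets 11, best alternative 6; Player C gets 10, best alternative 1. No profitable deviation — NE.
(B, Y, m1): Player A gets 12, best alternative 6; Player B gets 7, best alternative 4; Player C gets 8, best alternative 7. No profitable deviation — NE.
(B, Y, m2): Player A can switch to A (2 → 9). Not NE.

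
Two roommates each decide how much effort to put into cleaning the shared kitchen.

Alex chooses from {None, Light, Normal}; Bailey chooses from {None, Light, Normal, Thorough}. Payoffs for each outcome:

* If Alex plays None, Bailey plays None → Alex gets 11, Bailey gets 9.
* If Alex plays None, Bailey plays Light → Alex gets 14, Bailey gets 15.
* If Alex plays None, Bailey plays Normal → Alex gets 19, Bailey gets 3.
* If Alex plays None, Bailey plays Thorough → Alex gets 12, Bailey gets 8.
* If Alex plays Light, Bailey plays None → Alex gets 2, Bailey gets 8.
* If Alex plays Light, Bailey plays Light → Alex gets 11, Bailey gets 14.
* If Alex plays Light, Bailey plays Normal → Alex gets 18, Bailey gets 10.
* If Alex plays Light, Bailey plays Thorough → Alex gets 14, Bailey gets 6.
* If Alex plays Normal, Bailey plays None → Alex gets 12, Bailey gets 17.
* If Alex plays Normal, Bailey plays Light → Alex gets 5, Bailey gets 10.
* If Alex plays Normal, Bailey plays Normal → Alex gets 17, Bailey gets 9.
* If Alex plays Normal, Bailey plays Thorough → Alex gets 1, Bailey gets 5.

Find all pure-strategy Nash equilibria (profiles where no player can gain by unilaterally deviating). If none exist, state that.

Pure-strategy Nash equilibria: (None, Light); (Normal, None)

Alex against None: payoffs 11, 2, 12 → best response Normal.
Alex against Light: payoffs 14, 11, 5 → best response None.
Alex against Normal: payoffs 19, 18, 17 → best response None.
Alex against Thorough: payoffs 12, 14, 1 → best response Light.
Bailey against None: payoffs 9, 15, 3, 8 → best response Light.
Bailey against Light: payoffs 8, 14, 10, 6 → best response Light.
Bailey against Normal: payoffs 17, 10, 9, 5 → best response None.
Mutual best responses: (None, Light); (Normal, None).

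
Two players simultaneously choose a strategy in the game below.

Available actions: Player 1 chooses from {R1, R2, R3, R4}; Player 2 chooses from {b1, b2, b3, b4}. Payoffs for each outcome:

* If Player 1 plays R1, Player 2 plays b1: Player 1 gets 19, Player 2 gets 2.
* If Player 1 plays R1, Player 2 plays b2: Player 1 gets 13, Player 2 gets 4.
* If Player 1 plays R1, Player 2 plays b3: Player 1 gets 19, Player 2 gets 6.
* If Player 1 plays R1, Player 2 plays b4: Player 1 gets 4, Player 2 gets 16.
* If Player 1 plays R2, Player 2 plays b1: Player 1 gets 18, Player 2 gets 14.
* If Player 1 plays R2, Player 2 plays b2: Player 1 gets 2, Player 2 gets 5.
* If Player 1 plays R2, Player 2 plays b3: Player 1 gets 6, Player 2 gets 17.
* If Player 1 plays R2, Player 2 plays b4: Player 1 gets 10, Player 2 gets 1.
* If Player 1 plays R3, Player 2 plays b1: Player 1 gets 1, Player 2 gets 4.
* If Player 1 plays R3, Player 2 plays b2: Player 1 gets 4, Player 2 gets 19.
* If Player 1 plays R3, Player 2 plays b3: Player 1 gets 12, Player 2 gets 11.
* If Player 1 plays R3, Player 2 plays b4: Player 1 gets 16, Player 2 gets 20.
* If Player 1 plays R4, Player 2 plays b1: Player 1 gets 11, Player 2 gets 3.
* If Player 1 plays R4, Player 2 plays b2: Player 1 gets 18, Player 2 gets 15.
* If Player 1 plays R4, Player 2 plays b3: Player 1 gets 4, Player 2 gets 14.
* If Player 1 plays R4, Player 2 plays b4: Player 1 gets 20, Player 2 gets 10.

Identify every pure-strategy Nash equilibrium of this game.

Pure NE: (R4, b2)

For each strategy profile, look for a profitable unilateral deviation.
(R1, b1): Player 2 can switch to b2 (2 → 4). Not NE.
(R1, b2): Player 1 can switch to R4 (13 → 18). Not NE.
(R1, b3): Player 2 can switch to b4 (6 → 16). Not NE.
(R1, b4): Player 1 can switch to R2 (4 → 10). Not NE.
(R2, b1): Player 1 can switch to R1 (18 → 19). Not NE.
(R2, b2): Player 1 can switch to R1 (2 → 13). Not NE.
(R2, b3): Player 1 can switch to R1 (6 → 19). Not NE.
(R2, b4): Player 1 can switch to R3 (10 → 16). Not NE.
(R3, b1): Player 1 can switch to R1 (1 → 19). Not NE.
(R3, b2): Player 1 can switch to R1 (4 → 13). Not NE.
(R4, b2): Player 1 gets 18, best alternative 13; Player 2 gets 15, best alternative 14. No profitable deviation — NE.
(The remaining 5 profiles each have a profitable deviation by the same check.)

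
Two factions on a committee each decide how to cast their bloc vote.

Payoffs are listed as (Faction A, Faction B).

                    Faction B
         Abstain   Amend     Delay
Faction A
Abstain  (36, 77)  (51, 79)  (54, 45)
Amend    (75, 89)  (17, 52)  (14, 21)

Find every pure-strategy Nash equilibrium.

(Abstain, Abstain): Faction A can switch to Amend (36 → 75). Not NE.
(Abstain, Amend): Faction A gets 51, best alternative 17; Faction B gets 79, best alternative 77. No profitable deviation — NE.
(Abstain, Delay): Faction B can switch to Abstain (45 → 77). Not NE.
(Amend, Abstain): Faction A gets 75, best alternative 36; Faction B gets 89, best alternative 52. No profitable deviation — NE.
(Amend, Amend): Faction A can switch to Abstain (17 → 51). Not NE.
(Amend, Delay): Faction A can switch to Abstain (14 → 54). Not NE.

Pure-strategy Nash equilibria: (Abstain, Amend), (Amend, Abstain)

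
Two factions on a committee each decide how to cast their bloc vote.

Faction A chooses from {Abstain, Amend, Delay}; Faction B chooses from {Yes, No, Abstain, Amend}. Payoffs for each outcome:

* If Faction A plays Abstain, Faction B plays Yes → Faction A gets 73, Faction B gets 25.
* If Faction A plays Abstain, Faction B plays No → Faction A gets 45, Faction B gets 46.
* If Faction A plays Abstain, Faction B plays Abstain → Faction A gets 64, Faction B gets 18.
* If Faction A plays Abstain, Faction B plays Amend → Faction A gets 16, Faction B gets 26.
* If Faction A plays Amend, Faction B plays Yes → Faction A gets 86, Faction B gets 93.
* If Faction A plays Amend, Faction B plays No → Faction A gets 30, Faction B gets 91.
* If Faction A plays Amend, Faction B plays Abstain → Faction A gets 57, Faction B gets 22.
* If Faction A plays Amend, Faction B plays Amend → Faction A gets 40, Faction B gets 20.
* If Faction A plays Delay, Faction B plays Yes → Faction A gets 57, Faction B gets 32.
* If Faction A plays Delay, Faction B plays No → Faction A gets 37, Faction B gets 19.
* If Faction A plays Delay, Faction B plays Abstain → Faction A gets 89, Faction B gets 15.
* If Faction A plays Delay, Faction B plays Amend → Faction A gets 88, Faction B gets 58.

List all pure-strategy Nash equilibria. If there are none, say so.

(Abstain, Yes): Faction A can switch to Amend (73 → 86). Not NE.
(Abstain, No): Faction A gets 45, best alternative 37; Faction B gets 46, best alternative 26. No profitable deviation — NE.
(Abstain, Abstain): Faction A can switch to Delay (64 → 89). Not NE.
(Abstain, Amend): Faction A can switch to Amend (16 → 40). Not NE.
(Amend, Yes): Faction A gets 86, best alternative 73; Faction B gets 93, best alternative 91. No profitable deviation — NE.
(Amend, No): Faction A can switch to Abstain (30 → 45). Not NE.
(Amend, Abstain): Faction A can switch to Abstain (57 → 64). Not NE.
(Amend, Amend): Faction A can switch to Delay (40 → 88). Not NE.
(Delay, Yes): Faction A can switch to Abstain (57 → 73). Not NE.
(Delay, No): Faction A can switch to Abstain (37 → 45). Not NE.
(Delay, Abstain): Faction B can switch to Yes (15 → 32). Not NE.
(Delay, Amend): Faction A gets 88, best alternative 40; Faction B gets 58, best alternative 32. No profitable deviation — NE.

Pure-strategy Nash equilibria: (Abstain, No); (Amend, Yes); (Delay, Amend)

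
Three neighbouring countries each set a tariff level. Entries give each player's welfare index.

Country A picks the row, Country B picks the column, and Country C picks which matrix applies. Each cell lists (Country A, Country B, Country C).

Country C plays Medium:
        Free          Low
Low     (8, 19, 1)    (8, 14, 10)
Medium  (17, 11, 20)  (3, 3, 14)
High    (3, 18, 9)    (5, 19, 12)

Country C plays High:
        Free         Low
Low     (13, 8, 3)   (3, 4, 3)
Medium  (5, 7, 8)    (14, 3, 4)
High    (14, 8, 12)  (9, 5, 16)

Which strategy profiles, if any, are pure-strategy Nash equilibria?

Pure-strategy Nash equilibria: (Medium, Free, Medium) and (High, Free, High)

For each player, find the best response to each opponent profile; mutual best responses are the pure NE.
Country A against (Free, Medium): payoffs 8, 17, 3 → best response Medium.
Country A against (Free, High): payoffs 13, 5, 14 → best response High.
Country A against (Low, Medium): payoffs 8, 3, 5 → best response Low.
Country A against (Low, High): payoffs 3, 14, 9 → best response Medium.
Country B against (Low, Medium): payoffs 19, 14 → best response Free.
Country B against (Low, High): payoffs 8, 4 → best response Free.
Country B against (Medium, Medium): payoffs 11, 3 → best response Free.
Country B against (Medium, High): payoffs 7, 3 → best response Free.
Country B against (High, Medium): payoffs 18, 19 → best response Low.
Country B against (High, High): payoffs 8, 5 → best response Free.
Country C against (Low, Free): payoffs 1, 3 → best response High.
Country C against (Low, Low): payoffs 10, 3 → best response Medium.
Country C against (Medium, Free): payoffs 20, 8 → best response Medium.
Country C against (Medium, Low): payoffs 14, 4 → best response Medium.
Country C against (High, Free): payoffs 9, 12 → best response High.
Country C against (High, Low): payoffs 12, 16 → best response High.
Mutual best responses: (Medium, Free, Medium); (High, Free, High).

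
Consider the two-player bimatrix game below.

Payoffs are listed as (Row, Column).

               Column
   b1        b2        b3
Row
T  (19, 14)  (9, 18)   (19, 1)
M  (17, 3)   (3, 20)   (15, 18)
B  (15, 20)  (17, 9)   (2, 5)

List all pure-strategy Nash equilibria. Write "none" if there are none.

For each strategy profile, look for a profitable unilateral deviation.
(T, b1): Column can switch to b2 (14 → 18). Not NE.
(T, b2): Row can switch to B (9 → 17). Not NE.
(T, b3): Column can switch to b1 (1 → 14). Not NE.
(M, b1): Row can switch to T (17 → 19). Not NE.
(M, b2): Row can switch to T (3 → 9). Not NE.
(M, b3): Row can switch to T (15 → 19). Not NE.
(B, b1): Row can switch to T (15 → 19). Not NE.
(B, b2): Column can switch to b1 (9 → 20). Not NE.
(B, b3): Row can switch to T (2 → 19). Not NE.

This game has no pure Nash equilibrium.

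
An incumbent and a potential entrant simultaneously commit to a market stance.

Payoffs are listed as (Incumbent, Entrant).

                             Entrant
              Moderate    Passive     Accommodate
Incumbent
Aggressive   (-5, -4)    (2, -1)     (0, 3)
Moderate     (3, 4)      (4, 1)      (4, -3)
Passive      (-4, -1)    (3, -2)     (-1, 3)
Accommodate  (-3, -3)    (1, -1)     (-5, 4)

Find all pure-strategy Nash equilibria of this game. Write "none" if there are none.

The unique pure-strategy Nash equilibrium is (Moderate, Moderate).

For each strategy profile, look for a profitable unilateral deviation.
(Aggressive, Moderate): Incumbent can switch to Moderate (-5 → 3). Not NE.
(Aggressive, Passive): Incumbent can switch to Moderate (2 → 4). Not NE.
(Aggressive, Accommodate): Incumbent can switch to Moderate (0 → 4). Not NE.
(Moderate, Moderate): Incumbent gets 3, best alternative -3; Entrant gets 4, best alternative 1. No profitable deviation — NE.
(Moderate, Passive): Entrant can switch to Moderate (1 → 4). Not NE.
(Moderate, Accommodate): Entrant can switch to Moderate (-3 → 4). Not NE.
(Passive, Moderate): Incumbent can switch to Moderate (-4 → 3). Not NE.
(Passive, Passive): Incumbent can switch to Moderate (3 → 4). Not NE.
(Passive, Accommodate): Incumbent can switch to Aggressive (-1 → 0). Not NE.
(The remaining 3 profiles each have a profitable deviation by the same check.)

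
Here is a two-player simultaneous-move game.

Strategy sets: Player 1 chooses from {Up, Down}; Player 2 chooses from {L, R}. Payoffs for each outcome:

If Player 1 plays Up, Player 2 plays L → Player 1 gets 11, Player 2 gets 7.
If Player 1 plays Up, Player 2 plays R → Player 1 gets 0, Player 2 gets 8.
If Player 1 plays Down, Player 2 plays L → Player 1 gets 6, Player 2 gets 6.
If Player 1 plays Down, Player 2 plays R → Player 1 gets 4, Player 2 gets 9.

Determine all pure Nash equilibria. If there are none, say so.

(Down, R)

(Up, L): Player 2 can switch to R (7 → 8). Not NE.
(Up, R): Player 1 can switch to Down (0 → 4). Not NE.
(Down, L): Player 1 can switch to Up (6 → 11). Not NE.
(Down, R): Player 1 gets 4, best alternative 0; Player 2 gets 9, best alternative 6. No profitable deviation — NE.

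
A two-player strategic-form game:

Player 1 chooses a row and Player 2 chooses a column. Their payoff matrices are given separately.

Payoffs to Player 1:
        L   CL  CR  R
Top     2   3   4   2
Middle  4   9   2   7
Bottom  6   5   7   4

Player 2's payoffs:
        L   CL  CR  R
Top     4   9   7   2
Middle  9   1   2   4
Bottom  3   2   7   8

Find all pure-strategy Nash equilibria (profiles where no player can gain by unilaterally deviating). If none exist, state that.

For each strategy profile, look for a profitable unilateral deviation.
(Top, L): Player 1 can switch to Middle (2 → 4). Not NE.
(Top, CL): Player 1 can switch to Middle (3 → 9). Not NE.
(Top, CR): Player 1 can switch to Bottom (4 → 7). Not NE.
(Top, R): Player 1 can switch to Middle (2 → 7). Not NE.
(Middle, L): Player 1 can switch to Bottom (4 → 6). Not NE.
(Middle, CL): Player 2 can switch to L (1 → 9). Not NE.
(Middle, CR): Player 1 can switch to Top (2 → 4). Not NE.
(Middle, R): Player 2 can switch to L (4 → 9). Not NE.
(Bottom, L): Player 2 can switch to CR (3 → 7). Not NE.
(Bottom, CL): Player 1 can switch to Middle (5 → 9). Not NE.
(Bottom, CR): Player 2 can switch to R (7 → 8). Not NE.
(Bottom, R): Player 1 can switch to Middle (4 → 7). Not NE.

No pure-strategy Nash equilibrium.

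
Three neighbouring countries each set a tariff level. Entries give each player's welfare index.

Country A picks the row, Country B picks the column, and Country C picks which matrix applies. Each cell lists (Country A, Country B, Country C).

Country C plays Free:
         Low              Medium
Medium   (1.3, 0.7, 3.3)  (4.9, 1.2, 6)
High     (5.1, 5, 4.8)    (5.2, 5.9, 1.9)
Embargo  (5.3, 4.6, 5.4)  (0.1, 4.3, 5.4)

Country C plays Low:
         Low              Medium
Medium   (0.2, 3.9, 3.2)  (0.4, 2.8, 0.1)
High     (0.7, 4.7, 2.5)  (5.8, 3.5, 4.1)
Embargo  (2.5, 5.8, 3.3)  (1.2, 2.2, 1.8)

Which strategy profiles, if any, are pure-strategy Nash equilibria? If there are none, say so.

(Medium, Low, Free): Country A can switch to High (1.3 → 5.1). Not NE.
(Medium, Low, Low): Country A can switch to High (0.2 → 0.7). Not NE.
(Medium, Medium, Free): Country A can switch to High (4.9 → 5.2). Not NE.
(Medium, Medium, Low): Country A can switch to High (0.4 → 5.8). Not NE.
(High, Low, Free): Country A can switch to Embargo (5.1 → 5.3). Not NE.
(High, Low, Low): Country A can switch to Embargo (0.7 → 2.5). Not NE.
(High, Medium, Free): Country C can switch to Low (1.9 → 4.1). Not NE.
(High, Medium, Low): Country B can switch to Low (3.5 → 4.7). Not NE.
(Embargo, Low, Free): Country A gets 5.3, best alternative 5.1; Country B gets 4.6, best alternative 4.3; Country C gets 5.4, best alternative 3.3. No profitable deviation — NE.
(Embargo, Low, Low): Country C can switch to Free (3.3 → 5.4). Not NE.
(Embargo, Medium, Free): Country A can switch to Medium (0.1 → 4.9). Not NE.
(The remaining 1 profile has a profitable deviation by the same check.)

(Embargo, Low, Free)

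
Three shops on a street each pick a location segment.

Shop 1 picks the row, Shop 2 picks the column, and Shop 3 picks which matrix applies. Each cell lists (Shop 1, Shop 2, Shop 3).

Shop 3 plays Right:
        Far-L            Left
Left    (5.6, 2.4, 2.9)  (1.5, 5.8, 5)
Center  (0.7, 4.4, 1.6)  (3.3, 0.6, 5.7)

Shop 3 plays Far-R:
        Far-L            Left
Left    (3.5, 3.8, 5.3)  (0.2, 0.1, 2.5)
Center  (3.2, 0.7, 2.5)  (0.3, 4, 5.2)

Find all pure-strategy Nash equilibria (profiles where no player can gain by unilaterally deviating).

(Left, Far-L, Right): Shop 2 can switch to Left (2.4 → 5.8). Not NE.
(Left, Far-L, Far-R): Shop 1 gets 3.5, best alternative 3.2; Shop 2 gets 3.8, best alternative 0.1; Shop 3 gets 5.3, best alternative 2.9. No profitable deviation — NE.
(Left, Left, Right): Shop 1 can switch to Center (1.5 → 3.3). Not NE.
(Left, Left, Far-R): Shop 1 can switch to Center (0.2 → 0.3). Not NE.
(Center, Far-L, Right): Shop 1 can switch to Left (0.7 → 5.6). Not NE.
(Center, Far-L, Far-R): Shop 1 can switch to Left (3.2 → 3.5). Not NE.
(Center, Left, Right): Shop 2 can switch to Far-L (0.6 → 4.4). Not NE.
(Center, Left, Far-R): Shop 3 can switch to Right (5.2 → 5.7). Not NE.

Pure NE: (Left, Far-L, Far-R)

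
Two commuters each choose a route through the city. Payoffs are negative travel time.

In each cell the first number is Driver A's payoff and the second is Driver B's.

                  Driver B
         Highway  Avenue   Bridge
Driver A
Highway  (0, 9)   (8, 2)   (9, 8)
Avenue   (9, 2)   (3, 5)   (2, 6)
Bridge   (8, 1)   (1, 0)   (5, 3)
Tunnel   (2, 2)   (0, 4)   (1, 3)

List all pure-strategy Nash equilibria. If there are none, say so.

There is no pure-strategy Nash equilibrium.

Driver A against Highway: payoffs 0, 9, 8, 2 → best response Avenue.
Driver A against Avenue: payoffs 8, 3, 1, 0 → best response Highway.
Driver A against Bridge: payoffs 9, 2, 5, 1 → best response Highway.
Driver B against Highway: payoffs 9, 2, 8 → best response Highway.
Driver B against Avenue: payoffs 2, 5, 6 → best response Bridge.
Driver B against Bridge: payoffs 1, 0, 3 → best response Bridge.
Driver B against Tunnel: payoffs 2, 4, 3 → best response Avenue.
No profile is a mutual best response for all players.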